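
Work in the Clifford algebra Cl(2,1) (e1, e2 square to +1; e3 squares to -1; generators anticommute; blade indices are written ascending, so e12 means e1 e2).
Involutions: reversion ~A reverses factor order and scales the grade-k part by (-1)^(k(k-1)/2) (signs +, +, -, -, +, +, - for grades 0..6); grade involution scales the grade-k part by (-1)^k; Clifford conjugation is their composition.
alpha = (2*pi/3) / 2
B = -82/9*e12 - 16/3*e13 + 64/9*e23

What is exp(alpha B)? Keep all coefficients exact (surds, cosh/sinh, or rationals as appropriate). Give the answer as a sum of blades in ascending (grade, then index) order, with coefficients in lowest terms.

B^2 term by term: the squares give (-82/9)^2*(e12)^2 + (-16/3)^2*(e13)^2 + (64/9)^2*(e23)^2 = 6724/81*(-1) + 256/9*(+1) + 4096/81*(+1) = -4 (each basis 2-blade squares to minus the product of its generators' squares); cross terms between blades sharing an index anticommute and cancel. So B^2 = -4.
B^2 = -4 — since the square is negative, the closed form is circular: l = 2, alpha*l = 2*pi/3, so exp(alpha B) = cos(2*pi/3) + (sin(2*pi/3)/2)*B = -1/2 + (sqrt(3)/4)*B.
Answer: -1/2 - 41*sqrt(3)/18*e12 - 4*sqrt(3)/3*e13 + 16*sqrt(3)/9*e23


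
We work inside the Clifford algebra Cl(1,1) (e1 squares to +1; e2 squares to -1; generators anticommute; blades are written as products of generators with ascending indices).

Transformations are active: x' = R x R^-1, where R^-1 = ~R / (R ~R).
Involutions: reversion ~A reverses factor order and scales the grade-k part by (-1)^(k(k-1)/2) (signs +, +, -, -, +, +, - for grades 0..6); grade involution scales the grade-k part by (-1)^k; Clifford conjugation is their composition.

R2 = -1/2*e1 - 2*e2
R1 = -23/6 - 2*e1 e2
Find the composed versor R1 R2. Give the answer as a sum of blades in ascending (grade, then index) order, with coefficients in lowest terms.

Distribute over the terms of R1 (each basis-blade product reordered to ascending indices, repeated generators contracted through their squares):
(-23/6) R2 = 23/12*e1 + 23/3*e2
(-2*e1 e2) R2 = -4*e1 - e2
Summing the partial products and collecting blades:
Answer: -25/12*e1 + 20/3*e2


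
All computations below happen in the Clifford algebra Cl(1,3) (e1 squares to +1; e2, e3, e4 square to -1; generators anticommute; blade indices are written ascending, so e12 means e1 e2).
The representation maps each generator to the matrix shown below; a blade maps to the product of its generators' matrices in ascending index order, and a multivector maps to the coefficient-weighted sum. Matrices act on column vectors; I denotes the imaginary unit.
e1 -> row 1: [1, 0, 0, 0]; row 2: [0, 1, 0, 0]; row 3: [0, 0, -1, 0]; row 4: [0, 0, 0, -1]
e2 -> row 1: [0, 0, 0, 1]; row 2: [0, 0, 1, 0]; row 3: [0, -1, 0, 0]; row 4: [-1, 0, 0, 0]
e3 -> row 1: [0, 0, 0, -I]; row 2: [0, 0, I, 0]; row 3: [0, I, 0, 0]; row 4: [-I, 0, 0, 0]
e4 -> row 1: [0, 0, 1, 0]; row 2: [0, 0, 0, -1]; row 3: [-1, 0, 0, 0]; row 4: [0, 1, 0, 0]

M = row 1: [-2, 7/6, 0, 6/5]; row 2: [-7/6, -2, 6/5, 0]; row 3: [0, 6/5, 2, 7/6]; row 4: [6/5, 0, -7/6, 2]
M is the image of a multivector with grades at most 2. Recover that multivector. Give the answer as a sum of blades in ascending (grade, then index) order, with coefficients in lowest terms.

Method: the blade images are trace-orthogonal — tr(rho(e_A) rho(e_B)^-1) = 4 if A = B and 0 otherwise — and rho(e_A)^-1 = (e_A)^2 * rho(e_A) with (e_A)^2 = +1 or -1, so the coefficient of e_A in the preimage is (e_A)^2 * tr(M rho(e_A))/4.
Nonzero projections over blades of grade <= 2: e1: (e1)^2 = +1, tr(M rho(e1)) = -8, coefficient -2; e12: (e12)^2 = +1, tr(M rho(e12)) = 24/5, coefficient 6/5; e24: (e24)^2 = -1, tr(M rho(e24)) = -14/3, coefficient 7/6. Every other blade of grade <= 2 projects to 0.
Answer: -2*e1 + 6/5*e12 + 7/6*e24


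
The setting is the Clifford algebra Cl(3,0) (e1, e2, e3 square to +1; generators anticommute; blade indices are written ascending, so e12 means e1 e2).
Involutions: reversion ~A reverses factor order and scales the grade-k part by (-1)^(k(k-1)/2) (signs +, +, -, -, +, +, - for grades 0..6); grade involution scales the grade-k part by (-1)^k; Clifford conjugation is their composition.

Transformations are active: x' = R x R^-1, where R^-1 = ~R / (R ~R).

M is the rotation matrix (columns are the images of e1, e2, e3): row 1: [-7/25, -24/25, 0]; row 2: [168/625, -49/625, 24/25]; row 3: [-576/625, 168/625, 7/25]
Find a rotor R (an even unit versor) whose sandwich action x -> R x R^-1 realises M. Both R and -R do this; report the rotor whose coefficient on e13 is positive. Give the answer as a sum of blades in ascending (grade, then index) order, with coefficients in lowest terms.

Method: write R = a + b12*e12 + b13*e13 + b23*e23 with a^2 + b12^2 + b13^2 + b23^2 = 1 (so R^-1 = ~R). Expanding the columns R e_j ~R gives tr M = 4a^2 - 1 and, from the antisymmetric part, M21 - M12 = -4a*b12, M13 - M31 = 4a*b13, M32 - M23 = -4a*b23.
Here tr M = -49/625, so a^2 = (1 + tr M)/4 = 144/625 and a = ±12/25. Taking a = 12/25: M21 - M12 = 768/625, M13 - M31 = 576/625, M32 - M23 = -432/625, giving b12 = -16/25, b13 = 12/25, b23 = 9/25, i.e. R = 12/25 - 16/25*e12 + 12/25*e13 + 9/25*e23.
Its e13 coefficient is already positive.
Answer: 12/25 - 16/25*e12 + 12/25*e13 + 9/25*e23. Note: both R and -R realise this M (trace -49/625); the covering map identifies them, and the e13-coefficient sign is the tie-breaker.


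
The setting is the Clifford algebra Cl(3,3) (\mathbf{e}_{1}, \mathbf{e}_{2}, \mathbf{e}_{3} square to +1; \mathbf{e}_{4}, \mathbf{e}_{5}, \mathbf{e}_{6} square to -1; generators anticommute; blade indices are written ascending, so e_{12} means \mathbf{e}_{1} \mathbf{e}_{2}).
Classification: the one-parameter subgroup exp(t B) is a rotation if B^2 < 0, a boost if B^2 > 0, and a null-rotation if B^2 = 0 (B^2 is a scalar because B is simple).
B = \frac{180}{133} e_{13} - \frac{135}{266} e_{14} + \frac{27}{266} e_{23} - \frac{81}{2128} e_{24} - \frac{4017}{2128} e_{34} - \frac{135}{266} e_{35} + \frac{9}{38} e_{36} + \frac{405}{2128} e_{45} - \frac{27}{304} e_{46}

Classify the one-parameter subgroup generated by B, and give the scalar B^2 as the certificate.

B^2 term by term: the squares give (\frac{180}{133})^2*(e_{13})^2 + (-\frac{135}{266})^2*(e_{14})^2 + (\frac{27}{266})^2*(e_{23})^2 + (-\frac{81}{2128})^2*(e_{24})^2 + (-\frac{4017}{2128})^2*(e_{34})^2 + (-\frac{135}{266})^2*(e_{35})^2 + (\frac{9}{38})^2*(e_{36})^2 + (\frac{405}{2128})^2*(e_{45})^2 + (-\frac{27}{304})^2*(e_{46})^2 = \frac{32400}{17689}*(-1) + \frac{18225}{70756}*(+1) + \frac{729}{70756}*(-1) + \frac{6561}{4528384}*(+1) + \frac{16136289}{4528384}*(+1) + \frac{18225}{70756}*(+1) + \frac{81}{1444}*(+1) + \frac{164025}{4528384}*(-1) + \frac{729}{92416}*(-1) = \frac{9}{4} (each basis 2-blade squares to minus the product of its generators' squares); cross terms between blades sharing an index anticommute and cancel; the commuting (index-disjoint) pairs give grade-4 terms 2*c*c'*(blade product), which cancel blade by blade — e_{1234}: \frac{3645}{35378} - \frac{3645}{35378} = 0; e_{1345}: \frac{18225}{35378} - \frac{18225}{35378} = 0; e_{1346}: -\frac{1215}{5054} + \frac{1215}{5054} = 0; e_{2345}: \frac{10935}{283024} - \frac{10935}{283024} = 0; e_{2346}: -\frac{729}{40432} + \frac{729}{40432} = 0; e_{3456}: -\frac{3645}{40432} + \frac{3645}{40432} = 0 — confirming B is simple. So B^2 = \frac{9}{4}.
Answer: boost, certificate B^2 = \frac{9}{4}. One invariant decides it: the square \frac{9}{4} survives every conjugation, and its sign is exactly the classification.


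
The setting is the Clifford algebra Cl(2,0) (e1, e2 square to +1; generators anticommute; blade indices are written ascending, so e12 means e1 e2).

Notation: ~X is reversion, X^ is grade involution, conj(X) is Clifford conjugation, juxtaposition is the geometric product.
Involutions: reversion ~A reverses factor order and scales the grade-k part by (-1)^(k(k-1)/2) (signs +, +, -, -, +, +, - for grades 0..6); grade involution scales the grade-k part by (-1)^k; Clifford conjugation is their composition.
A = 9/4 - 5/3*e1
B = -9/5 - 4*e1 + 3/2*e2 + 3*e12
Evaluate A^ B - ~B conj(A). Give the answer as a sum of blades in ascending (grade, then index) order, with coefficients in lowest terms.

first term: -643/60 - 12*e1 + 67/8*e2 + 37/4*e12
second term: -643/60 - 12*e1 + 67/8*e2 - 37/4*e12
Answer: 37/2*e12


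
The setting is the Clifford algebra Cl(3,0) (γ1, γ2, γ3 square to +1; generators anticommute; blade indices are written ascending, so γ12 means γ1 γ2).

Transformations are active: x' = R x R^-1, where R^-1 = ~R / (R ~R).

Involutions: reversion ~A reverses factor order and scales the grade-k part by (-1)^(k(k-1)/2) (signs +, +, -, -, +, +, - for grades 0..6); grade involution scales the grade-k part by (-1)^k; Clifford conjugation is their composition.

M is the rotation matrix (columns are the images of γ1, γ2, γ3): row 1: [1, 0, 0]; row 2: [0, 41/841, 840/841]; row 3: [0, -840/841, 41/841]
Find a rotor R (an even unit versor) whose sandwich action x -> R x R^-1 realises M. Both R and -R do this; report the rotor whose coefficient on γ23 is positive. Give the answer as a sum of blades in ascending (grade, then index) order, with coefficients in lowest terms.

Method: write R = a + b12*γ12 + b13*γ13 + b23*γ23 with a^2 + b12^2 + b13^2 + b23^2 = 1 (so R^-1 = ~R). Expanding the columns R e_j ~R gives tr M = 4a^2 - 1 and, from the antisymmetric part, M21 - M12 = -4a*b12, M13 - M31 = 4a*b13, M32 - M23 = -4a*b23.
Here tr M = 923/841, so a^2 = (1 + tr M)/4 = 441/841 and a = ±21/29. Taking a = 21/29: M21 - M12 = 0, M13 - M31 = 0, M32 - M23 = -1680/841, giving b12 = 0, b13 = 0, b23 = 20/29, i.e. R = 21/29 + 20/29*γ23.
Its γ23 coefficient is already positive.
Answer: 21/29 + 20/29*γ23. Why the constraint matters: R and -R act identically through the sandwich — M has trace 923/841 either way — so only the sign condition on γ23 picks one of the two preimages.


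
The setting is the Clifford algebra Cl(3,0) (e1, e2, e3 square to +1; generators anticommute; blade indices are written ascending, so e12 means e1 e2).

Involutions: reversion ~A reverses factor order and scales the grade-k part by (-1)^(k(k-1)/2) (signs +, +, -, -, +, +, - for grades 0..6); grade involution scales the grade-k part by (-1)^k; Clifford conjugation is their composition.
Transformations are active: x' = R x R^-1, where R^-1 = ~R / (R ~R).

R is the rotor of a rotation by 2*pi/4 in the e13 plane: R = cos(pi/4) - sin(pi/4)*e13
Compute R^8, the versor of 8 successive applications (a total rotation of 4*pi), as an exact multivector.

Because a rotor carries half the rotation angle, composing 8 copies of this e13-plane rotor multiplies the phase: 8*(pi/4) = 2*pi, hence R^8 = cos(2*pi) - sin(2*pi)*e13.
cos(2*pi) = 1 and sin(2*pi) = 0, so R^8 = 1. The total rotation 4*pi is 2 full turns, so every vector returns to itself, yet the rotor is +1, back on the identity sheet (an even number of 2*pi turns).
Answer: 1


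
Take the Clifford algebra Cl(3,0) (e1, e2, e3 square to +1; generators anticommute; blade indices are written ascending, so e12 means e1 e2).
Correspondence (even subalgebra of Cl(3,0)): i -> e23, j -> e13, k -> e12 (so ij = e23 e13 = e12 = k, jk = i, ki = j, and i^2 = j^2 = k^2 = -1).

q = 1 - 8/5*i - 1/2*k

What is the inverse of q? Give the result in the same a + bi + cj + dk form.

In blades: q = 1 - 1/2*e12 - 8/5*e23.
With qbar = 1 + 1/2*e12 + 8/5*e23 (scalar fixed, mapped units negated), q qbar = 381/100 (the sum of squared coefficients), so q^-1 = qbar / (381/100) = 100/381 + 50/381*e12 + 160/381*e23; translating back:
Answer: 100/381 + 160/381*i + 50/381*k


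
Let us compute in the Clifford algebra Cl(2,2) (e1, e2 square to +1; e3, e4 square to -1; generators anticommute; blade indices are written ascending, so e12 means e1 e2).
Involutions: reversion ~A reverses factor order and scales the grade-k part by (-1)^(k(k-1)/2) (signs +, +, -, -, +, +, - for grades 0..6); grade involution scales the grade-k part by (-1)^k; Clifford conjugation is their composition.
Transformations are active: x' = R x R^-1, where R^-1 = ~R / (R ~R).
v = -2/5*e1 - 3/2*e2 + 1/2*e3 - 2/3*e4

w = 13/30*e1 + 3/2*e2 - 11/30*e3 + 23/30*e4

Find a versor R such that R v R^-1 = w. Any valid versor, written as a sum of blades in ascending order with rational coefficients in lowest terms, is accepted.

Why this works: both vectors square to 386/225, so q(v) = q(w) and R = v + w = 1/30*e1 + 2/15*e3 + 1/10*e4 carries v to w — its own direction survives, the complement (v - w)/2 flips.
Answer: 1/30*e1 + 2/15*e3 + 1/10*e4


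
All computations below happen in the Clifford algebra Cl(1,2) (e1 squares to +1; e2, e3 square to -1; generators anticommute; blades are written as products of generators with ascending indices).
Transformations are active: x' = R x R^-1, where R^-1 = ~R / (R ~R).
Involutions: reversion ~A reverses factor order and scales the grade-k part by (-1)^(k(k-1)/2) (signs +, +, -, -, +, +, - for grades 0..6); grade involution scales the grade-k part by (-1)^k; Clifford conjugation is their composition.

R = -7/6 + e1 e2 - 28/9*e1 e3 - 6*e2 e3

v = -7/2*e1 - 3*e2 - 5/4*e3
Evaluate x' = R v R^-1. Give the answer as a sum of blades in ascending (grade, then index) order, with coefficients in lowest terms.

~R = -7/6 - e1 e2 + 28/9*e1 e3 + 6*e2 e3, and R ~R = 8645/324, so R^-1 = ~R / (8645/324).
R v = 115/36*e1 - 1/2*e2 + 617/72*e3 + 125/12*e1 e2 e3
Answer: -5063/3458*e1 + 759/1235*e2 - 9689/34580*e3


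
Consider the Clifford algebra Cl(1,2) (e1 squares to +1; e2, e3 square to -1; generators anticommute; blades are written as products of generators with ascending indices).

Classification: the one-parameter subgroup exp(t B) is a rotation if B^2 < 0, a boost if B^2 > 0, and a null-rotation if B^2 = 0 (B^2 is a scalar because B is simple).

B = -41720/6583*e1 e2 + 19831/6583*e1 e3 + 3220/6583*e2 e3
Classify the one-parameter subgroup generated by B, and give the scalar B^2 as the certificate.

B^2 term by term: the squares give (-41720/6583)^2*(e1 e2)^2 + (19831/6583)^2*(e1 e3)^2 + (3220/6583)^2*(e2 e3)^2 = 1740558400/43335889*(+1) + 393268561/43335889*(+1) + 10368400/43335889*(-1) = 49 (each basis 2-blade squares to minus the product of its generators' squares); cross terms between blades sharing an index anticommute and cancel. So B^2 = 49.
Answer: boost, certificate B^2 = 49. Because 49 is invariant under every versor sandwich, the classification follows from its sign alone.


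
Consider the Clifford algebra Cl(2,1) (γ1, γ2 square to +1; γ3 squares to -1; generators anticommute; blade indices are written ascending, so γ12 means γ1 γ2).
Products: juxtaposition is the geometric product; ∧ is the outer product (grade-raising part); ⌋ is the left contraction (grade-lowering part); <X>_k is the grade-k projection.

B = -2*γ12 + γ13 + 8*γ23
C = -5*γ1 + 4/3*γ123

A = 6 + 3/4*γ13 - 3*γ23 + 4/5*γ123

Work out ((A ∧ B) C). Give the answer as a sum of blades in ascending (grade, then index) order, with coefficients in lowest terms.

step 1: -12*γ12 + 6*γ13 + 48*γ23
step 2: 64*γ1 - 68*γ2 + 46*γ3 - 240*γ123
Answer: 64*γ1 - 68*γ2 + 46*γ3 - 240*γ123


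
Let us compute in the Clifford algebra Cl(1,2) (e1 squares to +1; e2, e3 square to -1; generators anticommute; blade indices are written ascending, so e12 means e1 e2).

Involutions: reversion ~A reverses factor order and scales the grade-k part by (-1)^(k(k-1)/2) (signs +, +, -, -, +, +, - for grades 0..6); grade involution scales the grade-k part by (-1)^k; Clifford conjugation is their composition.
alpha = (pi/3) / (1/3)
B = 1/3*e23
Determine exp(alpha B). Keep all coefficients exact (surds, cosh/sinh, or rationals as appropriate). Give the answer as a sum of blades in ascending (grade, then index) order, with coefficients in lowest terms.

B^2 = (1/3)^2*(e23)^2 = 1/9*(-1) = -1/9 (a basis 2-blade squares to minus the product of its generators' squares).
B^2 = -1/9 — circular case — the even/odd split gives cos and sin: l = 1/3, alpha*l = pi/3, so exp(alpha B) = cos(pi/3) + (sin(pi/3)/(1/3))*B = 1/2 + (3*sqrt(3)/2)*B.
Answer: 1/2 + sqrt(3)/2*e23


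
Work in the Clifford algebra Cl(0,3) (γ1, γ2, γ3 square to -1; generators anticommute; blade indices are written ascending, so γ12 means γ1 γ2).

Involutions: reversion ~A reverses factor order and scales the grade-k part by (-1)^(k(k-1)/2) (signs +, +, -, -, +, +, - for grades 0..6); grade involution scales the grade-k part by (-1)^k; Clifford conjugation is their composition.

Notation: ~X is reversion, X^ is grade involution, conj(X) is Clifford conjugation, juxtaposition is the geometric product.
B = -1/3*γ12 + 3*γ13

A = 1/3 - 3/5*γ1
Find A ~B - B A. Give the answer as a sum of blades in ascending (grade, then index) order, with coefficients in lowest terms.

first term: 1/5*γ2 - 9/5*γ3 + 1/9*γ12 - γ13
second term: 1/5*γ2 - 9/5*γ3 - 1/9*γ12 + γ13
Answer: 2/9*γ12 - 2*γ13


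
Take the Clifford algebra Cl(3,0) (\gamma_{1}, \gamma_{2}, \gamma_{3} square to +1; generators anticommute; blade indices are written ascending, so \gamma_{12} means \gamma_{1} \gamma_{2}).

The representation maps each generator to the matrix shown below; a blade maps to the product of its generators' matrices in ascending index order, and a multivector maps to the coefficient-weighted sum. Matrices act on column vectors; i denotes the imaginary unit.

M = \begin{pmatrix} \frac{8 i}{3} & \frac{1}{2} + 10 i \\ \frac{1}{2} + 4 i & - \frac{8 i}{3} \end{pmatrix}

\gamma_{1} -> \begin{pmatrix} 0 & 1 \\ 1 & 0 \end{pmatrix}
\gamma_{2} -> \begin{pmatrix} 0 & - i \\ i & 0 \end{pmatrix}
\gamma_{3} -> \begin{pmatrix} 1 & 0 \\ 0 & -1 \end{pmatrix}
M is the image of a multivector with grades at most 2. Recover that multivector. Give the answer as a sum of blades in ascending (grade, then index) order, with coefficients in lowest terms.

Method: 1, rho(\gamma_{1}), rho(\gamma_{2}), rho(\gamma_{3}) form a trace-orthogonal basis of the 2x2 complex matrices (tr(X Y) = 2 if X = Y, else 0), so M = m0*1 + m1*rho(\gamma_{1}) + m2*rho(\gamma_{2}) + m3*rho(\gamma_{3}) with m0 = tr(M)/2 = 0, m1 = tr(M rho(\gamma_{1}))/2 = \frac{1}{2} + 7 i, m2 = tr(M rho(\gamma_{2}))/2 = -3, m3 = tr(M rho(\gamma_{3}))/2 = \frac{8 i}{3}.
Multiplying table entries, the bivector images are rho(\gamma_{12}) = i*rho(\gamma_{3}), rho(\gamma_{13}) = -i*rho(\gamma_{2}), rho(\gamma_{23}) = i*rho(\gamma_{1}); with real blade coefficients the real parts of m0..m3 are the coefficients of 1, \gamma_{1}, \gamma_{2}, \gamma_{3} and the imaginary parts give the bivectors (\gamma_{23}: Im m1, \gamma_{13}: -Im m2, \gamma_{12}: Im m3).
Answer: \frac{1}{2} \gamma_{1} - 3 \gamma_{2} + \frac{8}{3} \gamma_{12} + 7 \gamma_{23}


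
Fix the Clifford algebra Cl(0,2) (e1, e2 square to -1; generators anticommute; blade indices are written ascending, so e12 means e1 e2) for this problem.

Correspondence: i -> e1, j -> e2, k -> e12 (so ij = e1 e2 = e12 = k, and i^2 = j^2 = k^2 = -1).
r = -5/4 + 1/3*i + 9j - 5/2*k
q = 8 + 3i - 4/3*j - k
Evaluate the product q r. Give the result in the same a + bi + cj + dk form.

In blades: q = 8 + 3*e1 - 4/3*e2 - e12, r = -5/4 + 1/3*e1 + 9*e2 - 5/2*e12.
Distribute q over r term by term (generator squares from the signature, products reordered to ascending indices): (8)*r = -10 + 8/3*e1 + 72*e2 - 20*e12; (3*e1)*r = -1 - 15/4*e1 + 15/2*e2 + 27*e12; (-4/3*e2)*r = 12 + 10/3*e1 + 5/3*e2 + 4/9*e12; (-e12)*r = -5/2 + 9*e1 - 1/3*e2 + 5/4*e12.
Sum: -3/2 + 45/4*e1 + 485/6*e2 + 313/36*e12; translating back through the correspondence:
Answer: -3/2 + 45/4*i + 485/6*j + 313/36*k


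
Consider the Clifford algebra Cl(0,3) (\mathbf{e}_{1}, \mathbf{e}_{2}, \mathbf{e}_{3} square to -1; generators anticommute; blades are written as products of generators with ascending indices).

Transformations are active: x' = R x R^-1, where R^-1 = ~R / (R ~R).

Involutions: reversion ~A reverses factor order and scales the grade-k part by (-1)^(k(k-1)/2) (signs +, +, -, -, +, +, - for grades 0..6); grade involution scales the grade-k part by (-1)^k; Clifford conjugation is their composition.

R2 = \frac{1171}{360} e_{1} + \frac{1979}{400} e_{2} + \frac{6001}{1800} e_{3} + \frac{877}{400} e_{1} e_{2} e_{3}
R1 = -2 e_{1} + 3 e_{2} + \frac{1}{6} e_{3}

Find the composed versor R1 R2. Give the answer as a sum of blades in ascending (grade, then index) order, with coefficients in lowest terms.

Distribute over the terms of R1 (each basis-blade product reordered to ascending indices, repeated generators contracted through their squares):
(-2 e_{1}) R2 = \frac{1171}{180} - \frac{1979}{200} e_{1} e_{2} - \frac{6001}{900} e_{1} e_{3} + \frac{877}{200} e_{2} e_{3}
(3 e_{2}) R2 = -\frac{5937}{400} - \frac{1171}{120} e_{1} e_{2} + \frac{2631}{400} e_{1} e_{3} + \frac{6001}{600} e_{2} e_{3}
(\frac{1}{6} e_{3}) R2 = -\frac{6001}{10800} - \frac{877}{2400} e_{1} e_{2} - \frac{1171}{2160} e_{1} e_{3} - \frac{1979}{2400} e_{2} e_{3}
Summing the partial products and collecting blades:
Answer: -\frac{2401}{270} - \frac{3203}{160} e_{1} e_{2} - \frac{683}{1080} e_{1} e_{3} + \frac{32549}{2400} e_{2} e_{3}


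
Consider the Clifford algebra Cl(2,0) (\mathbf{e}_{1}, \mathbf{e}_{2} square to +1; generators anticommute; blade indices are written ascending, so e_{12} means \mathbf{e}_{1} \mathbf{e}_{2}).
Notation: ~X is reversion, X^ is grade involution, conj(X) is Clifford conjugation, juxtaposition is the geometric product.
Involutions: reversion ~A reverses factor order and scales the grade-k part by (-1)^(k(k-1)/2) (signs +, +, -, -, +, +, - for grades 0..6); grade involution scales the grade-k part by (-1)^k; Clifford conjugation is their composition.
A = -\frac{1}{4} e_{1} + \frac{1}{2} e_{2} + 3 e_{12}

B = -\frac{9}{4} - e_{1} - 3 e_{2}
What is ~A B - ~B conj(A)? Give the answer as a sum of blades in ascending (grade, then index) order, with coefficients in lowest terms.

first term: -\frac{5}{4} + \frac{153}{16} e_{1} - \frac{33}{8} e_{2} + 8 e_{12}
second term: \frac{5}{4} - \frac{153}{16} e_{1} + \frac{33}{8} e_{2} + 8 e_{12}
Answer: -\frac{5}{2} + \frac{153}{8} e_{1} - \frac{33}{4} e_{2}


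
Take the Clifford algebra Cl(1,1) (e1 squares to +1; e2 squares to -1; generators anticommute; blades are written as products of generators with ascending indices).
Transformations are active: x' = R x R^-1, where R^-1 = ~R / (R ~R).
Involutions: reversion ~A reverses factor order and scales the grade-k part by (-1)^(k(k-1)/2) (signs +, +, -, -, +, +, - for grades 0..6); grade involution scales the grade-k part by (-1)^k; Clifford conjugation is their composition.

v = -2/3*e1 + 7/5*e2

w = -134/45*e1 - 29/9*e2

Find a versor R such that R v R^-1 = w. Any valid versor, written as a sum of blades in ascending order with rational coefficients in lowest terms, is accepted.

A norm check does it: q(v) = q(w) = -341/225, hence R = v + w = -164/45*e1 - 82/45*e2 realises the map — parallel part kept, (v - w)/2 negated, v carried to w.
Answer: -164/45*e1 - 82/45*e2


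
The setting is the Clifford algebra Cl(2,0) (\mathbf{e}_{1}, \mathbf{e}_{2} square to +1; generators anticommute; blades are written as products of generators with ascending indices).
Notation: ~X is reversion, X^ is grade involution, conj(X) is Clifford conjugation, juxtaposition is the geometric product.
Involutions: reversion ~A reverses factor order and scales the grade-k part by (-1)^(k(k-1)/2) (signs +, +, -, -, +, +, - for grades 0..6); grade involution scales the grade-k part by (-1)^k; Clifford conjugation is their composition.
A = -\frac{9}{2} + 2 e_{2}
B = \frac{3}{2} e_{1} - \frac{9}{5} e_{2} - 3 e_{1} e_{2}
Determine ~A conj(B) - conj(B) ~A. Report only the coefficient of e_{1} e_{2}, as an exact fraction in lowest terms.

first term: \frac{18}{5} + \frac{3}{4} e_{1} - \frac{81}{10} e_{2} - \frac{21}{2} e_{1} e_{2}
second term: \frac{18}{5} + \frac{51}{4} e_{1} - \frac{81}{10} e_{2} - \frac{33}{2} e_{1} e_{2}
Answer: 6


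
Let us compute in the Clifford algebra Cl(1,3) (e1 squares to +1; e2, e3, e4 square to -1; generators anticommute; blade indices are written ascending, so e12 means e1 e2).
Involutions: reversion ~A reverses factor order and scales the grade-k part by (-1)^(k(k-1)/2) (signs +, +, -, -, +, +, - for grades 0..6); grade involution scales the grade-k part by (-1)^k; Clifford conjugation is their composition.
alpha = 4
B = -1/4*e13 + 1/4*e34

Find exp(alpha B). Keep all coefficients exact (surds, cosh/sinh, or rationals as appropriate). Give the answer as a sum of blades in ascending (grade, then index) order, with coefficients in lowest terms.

B^2 term by term: the squares give (-1/4)^2*(e13)^2 + (1/4)^2*(e34)^2 = 1/16*(+1) + 1/16*(-1) = 0 (each basis 2-blade squares to minus the product of its generators' squares); cross terms between blades sharing an index anticommute and cancel. So B^2 = 0.
B^2 = 0, hence only two terms survive: exp(alpha B) = 1 + alpha B (parabolic case).
Answer: 1 - e13 + e34


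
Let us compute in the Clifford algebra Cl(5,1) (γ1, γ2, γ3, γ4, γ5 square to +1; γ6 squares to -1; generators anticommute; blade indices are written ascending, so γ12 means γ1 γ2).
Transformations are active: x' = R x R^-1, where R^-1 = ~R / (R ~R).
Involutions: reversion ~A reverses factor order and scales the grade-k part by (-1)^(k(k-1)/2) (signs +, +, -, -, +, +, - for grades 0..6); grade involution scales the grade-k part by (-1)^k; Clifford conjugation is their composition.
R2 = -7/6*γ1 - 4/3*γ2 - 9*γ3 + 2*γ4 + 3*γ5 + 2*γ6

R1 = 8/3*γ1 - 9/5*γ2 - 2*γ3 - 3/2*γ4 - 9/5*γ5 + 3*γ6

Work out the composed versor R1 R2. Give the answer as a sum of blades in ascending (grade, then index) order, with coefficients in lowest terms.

Distribute over the terms of R1 (each basis-blade product reordered to ascending indices, repeated generators contracted through their squares):
(8/3*γ1) R2 = -28/9 - 32/9*γ12 - 24*γ13 + 16/3*γ14 + 8*γ15 + 16/3*γ16
(-9/5*γ2) R2 = 12/5 - 21/10*γ12 + 81/5*γ23 - 18/5*γ24 - 27/5*γ25 - 18/5*γ26
(-2*γ3) R2 = 18 - 7/3*γ13 - 8/3*γ23 - 4*γ34 - 6*γ35 - 4*γ36
(-3/2*γ4) R2 = -3 - 7/4*γ14 - 2*γ24 - 27/2*γ34 - 9/2*γ45 - 3*γ46
(-9/5*γ5) R2 = -27/5 - 21/10*γ15 - 12/5*γ25 - 81/5*γ35 + 18/5*γ45 - 18/5*γ56
(3*γ6) R2 = -6 + 7/2*γ16 + 4*γ26 + 27*γ36 - 6*γ46 - 9*γ56
Summing the partial products and collecting blades:
Answer: 26/9 - 509/90*γ12 - 79/3*γ13 + 43/12*γ14 + 59/10*γ15 + 53/6*γ16 + 203/15*γ23 - 28/5*γ24 - 39/5*γ25 + 2/5*γ26 - 35/2*γ34 - 111/5*γ35 + 23*γ36 - 9/10*γ45 - 9*γ46 - 63/5*γ56


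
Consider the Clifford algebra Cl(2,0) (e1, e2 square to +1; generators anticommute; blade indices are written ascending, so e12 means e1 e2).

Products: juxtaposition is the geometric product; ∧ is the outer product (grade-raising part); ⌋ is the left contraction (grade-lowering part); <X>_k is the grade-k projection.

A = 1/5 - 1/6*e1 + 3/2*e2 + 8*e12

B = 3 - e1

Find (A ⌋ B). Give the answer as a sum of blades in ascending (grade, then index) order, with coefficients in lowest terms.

step 1: 23/30 - 1/5*e1
Answer: 23/30 - 1/5*e1


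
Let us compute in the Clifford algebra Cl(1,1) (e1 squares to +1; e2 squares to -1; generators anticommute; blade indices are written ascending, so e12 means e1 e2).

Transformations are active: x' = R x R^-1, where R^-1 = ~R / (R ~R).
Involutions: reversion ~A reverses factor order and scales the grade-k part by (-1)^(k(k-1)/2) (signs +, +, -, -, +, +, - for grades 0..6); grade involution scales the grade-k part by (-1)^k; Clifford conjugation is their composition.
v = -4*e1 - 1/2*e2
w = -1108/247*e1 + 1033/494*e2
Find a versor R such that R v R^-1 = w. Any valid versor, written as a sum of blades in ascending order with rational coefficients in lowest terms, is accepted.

Construction: equal norms (both 63/4) license R = v + w = -2096/247*e1 + 393/247*e2 — nothing changes along that direction, while (v - w)/2 changes sign, so v maps onto w.
Answer: -2096/247*e1 + 393/247*e2


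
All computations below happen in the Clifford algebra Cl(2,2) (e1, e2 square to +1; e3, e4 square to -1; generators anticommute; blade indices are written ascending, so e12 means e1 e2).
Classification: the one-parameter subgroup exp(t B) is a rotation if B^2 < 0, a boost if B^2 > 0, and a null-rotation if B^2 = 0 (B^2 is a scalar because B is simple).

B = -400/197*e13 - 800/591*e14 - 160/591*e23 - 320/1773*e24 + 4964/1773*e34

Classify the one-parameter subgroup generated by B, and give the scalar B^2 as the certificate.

B^2 term by term: the squares give (-400/197)^2*(e13)^2 + (-800/591)^2*(e14)^2 + (-160/591)^2*(e23)^2 + (-320/1773)^2*(e24)^2 + (4964/1773)^2*(e34)^2 = 160000/38809*(+1) + 640000/349281*(+1) + 25600/349281*(+1) + 102400/3143529*(+1) + 24641296/3143529*(-1) = -16/9 (each basis 2-blade squares to minus the product of its generators' squares); cross terms between blades sharing an index anticommute and cancel; the commuting (index-disjoint) pairs give grade-4 terms 2*c*c'*(blade product), which cancel blade by blade — e1234: -256000/349281 + 256000/349281 = 0 — confirming B is simple. So B^2 = -16/9.
Answer: rotation, certificate B^2 = -16/9. Because -16/9 is invariant under every versor sandwich, the classification follows from its sign alone.


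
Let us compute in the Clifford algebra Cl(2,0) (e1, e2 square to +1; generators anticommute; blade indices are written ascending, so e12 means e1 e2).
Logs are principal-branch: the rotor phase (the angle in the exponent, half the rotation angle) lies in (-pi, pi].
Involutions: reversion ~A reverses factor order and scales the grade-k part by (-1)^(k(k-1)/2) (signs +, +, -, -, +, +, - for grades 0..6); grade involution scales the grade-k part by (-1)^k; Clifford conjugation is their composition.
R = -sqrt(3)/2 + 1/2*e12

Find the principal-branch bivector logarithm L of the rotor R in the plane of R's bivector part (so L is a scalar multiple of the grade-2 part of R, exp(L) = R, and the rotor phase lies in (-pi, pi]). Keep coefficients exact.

The scalar part of R is -sqrt(3)/2, so the principal-branch rotor phase is pinned; divide the bivector part by its sine to get the unit plane — L is the phase times that plane.
Concretely: cos(phase) = -sqrt(3)/2 gives phase = ±5*pi/6, and since phase/sin(phase) is even the sign is immaterial: L = (phase/sin(phase)) * <R>_2 = (5*pi/3) * <R>_2.
Answer: 5*pi/6*e12


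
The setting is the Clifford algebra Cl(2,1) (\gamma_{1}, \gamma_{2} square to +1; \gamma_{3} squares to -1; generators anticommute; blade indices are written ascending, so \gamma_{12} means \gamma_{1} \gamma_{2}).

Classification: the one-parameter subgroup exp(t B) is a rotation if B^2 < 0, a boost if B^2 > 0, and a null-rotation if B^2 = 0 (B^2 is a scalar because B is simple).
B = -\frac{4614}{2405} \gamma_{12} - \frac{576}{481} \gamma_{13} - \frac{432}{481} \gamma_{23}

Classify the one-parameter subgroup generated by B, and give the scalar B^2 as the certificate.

B^2 term by term: the squares give (-\frac{4614}{2405})^2*(\gamma_{12})^2 + (-\frac{576}{481})^2*(\gamma_{13})^2 + (-\frac{432}{481})^2*(\gamma_{23})^2 = \frac{21288996}{5784025}*(-1) + \frac{331776}{231361}*(+1) + \frac{186624}{231361}*(+1) = -\frac{36}{25} (each basis 2-blade squares to minus the product of its generators' squares); cross terms between blades sharing an index anticommute and cancel. So B^2 = -\frac{36}{25}.
Answer: rotation, certificate B^2 = -\frac{36}{25}. The class reads off the invariant scalar -\frac{36}{25} directly.


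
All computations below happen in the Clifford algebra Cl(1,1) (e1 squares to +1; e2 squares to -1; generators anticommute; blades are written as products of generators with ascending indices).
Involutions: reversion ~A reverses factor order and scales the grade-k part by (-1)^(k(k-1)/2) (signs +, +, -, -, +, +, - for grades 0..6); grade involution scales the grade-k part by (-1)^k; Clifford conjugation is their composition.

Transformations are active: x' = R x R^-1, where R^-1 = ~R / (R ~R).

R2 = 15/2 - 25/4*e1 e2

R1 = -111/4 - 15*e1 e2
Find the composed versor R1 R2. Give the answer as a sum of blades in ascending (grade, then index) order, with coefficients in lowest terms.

Distribute over the terms of R1 (each basis-blade product reordered to ascending indices, repeated generators contracted through their squares):
(-111/4) R2 = -1665/8 + 2775/16*e1 e2
(-15*e1 e2) R2 = 375/4 - 225/2*e1 e2
Summing the partial products and collecting blades:
Answer: -915/8 + 975/16*e1 e2


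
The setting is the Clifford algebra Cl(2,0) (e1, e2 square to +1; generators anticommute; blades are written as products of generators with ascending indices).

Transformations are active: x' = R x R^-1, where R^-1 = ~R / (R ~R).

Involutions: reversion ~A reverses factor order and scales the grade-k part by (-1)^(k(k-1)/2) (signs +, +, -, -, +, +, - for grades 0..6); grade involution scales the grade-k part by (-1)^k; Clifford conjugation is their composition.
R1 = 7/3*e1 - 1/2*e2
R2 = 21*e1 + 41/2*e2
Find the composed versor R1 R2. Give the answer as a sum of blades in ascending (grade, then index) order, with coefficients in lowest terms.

Distribute over the terms of R1 (each basis-blade product reordered to ascending indices, repeated generators contracted through their squares):
(7/3*e1) R2 = 49 + 287/6*e1 e2
(-1/2*e2) R2 = -41/4 + 21/2*e1 e2
Summing the partial products and collecting blades:
Answer: 155/4 + 175/3*e1 e2


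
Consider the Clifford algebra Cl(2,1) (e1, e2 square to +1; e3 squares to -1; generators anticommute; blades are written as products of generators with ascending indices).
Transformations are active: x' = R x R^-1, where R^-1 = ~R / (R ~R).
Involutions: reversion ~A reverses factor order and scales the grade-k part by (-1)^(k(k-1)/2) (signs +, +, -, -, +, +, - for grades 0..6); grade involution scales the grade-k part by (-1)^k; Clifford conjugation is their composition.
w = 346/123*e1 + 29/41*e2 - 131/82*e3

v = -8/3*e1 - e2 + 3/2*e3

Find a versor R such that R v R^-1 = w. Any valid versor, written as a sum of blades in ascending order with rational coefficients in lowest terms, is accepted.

Construction: equal norms (both 211/36) license R = v + w = 6/41*e1 - 12/41*e2 - 4/41*e3 — nothing changes along that direction, while (v - w)/2 changes sign, so v maps onto w.
Answer: 6/41*e1 - 12/41*e2 - 4/41*e3


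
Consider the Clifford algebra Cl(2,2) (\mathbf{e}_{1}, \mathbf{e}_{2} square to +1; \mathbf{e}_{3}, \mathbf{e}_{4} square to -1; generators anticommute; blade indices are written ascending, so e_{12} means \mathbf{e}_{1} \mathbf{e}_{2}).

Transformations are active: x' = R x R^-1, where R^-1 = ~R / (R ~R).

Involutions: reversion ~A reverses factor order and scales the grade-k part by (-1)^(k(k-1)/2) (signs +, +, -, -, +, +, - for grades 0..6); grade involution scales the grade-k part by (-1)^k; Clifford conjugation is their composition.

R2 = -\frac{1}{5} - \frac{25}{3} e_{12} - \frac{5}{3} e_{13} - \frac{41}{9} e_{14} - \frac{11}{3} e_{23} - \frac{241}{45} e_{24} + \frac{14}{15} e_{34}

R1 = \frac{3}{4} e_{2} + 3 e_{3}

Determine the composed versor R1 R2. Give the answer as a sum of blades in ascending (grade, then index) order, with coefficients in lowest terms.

Distribute over the terms of R1 (each basis-blade product reordered to ascending indices, repeated generators contracted through their squares):
(\frac{3}{4} e_{2}) R2 = \frac{25}{4} e_{1} - \frac{3}{20} e_{2} - \frac{11}{4} e_{3} - \frac{241}{60} e_{4} + \frac{5}{4} e_{123} + \frac{41}{12} e_{124} + \frac{7}{10} e_{234}
(3 e_{3}) R2 = -5 e_{1} - 11 e_{2} - \frac{3}{5} e_{3} - \frac{14}{5} e_{4} - 25 e_{123} + \frac{41}{3} e_{134} + \frac{241}{15} e_{234}
Summing the partial products and collecting blades:
Answer: \frac{5}{4} e_{1} - \frac{223}{20} e_{2} - \frac{67}{20} e_{3} - \frac{409}{60} e_{4} - \frac{95}{4} e_{123} + \frac{41}{12} e_{124} + \frac{41}{3} e_{134} + \frac{503}{30} e_{234}


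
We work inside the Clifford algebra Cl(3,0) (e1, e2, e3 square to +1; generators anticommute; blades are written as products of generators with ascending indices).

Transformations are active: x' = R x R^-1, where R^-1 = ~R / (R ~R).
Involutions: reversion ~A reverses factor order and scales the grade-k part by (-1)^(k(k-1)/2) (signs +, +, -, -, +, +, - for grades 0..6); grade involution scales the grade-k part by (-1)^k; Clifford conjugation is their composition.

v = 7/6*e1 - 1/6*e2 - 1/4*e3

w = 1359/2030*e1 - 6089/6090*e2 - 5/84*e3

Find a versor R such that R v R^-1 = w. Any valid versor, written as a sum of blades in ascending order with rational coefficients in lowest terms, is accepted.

Equal squares first: v^2 = w^2 = 209/144. Then v + w = 5591/3045*e1 - 1184/1015*e2 - 13/42*e3 is a versor taking v to w, provided it is invertible.
Answer: 5591/3045*e1 - 1184/1015*e2 - 13/42*e3


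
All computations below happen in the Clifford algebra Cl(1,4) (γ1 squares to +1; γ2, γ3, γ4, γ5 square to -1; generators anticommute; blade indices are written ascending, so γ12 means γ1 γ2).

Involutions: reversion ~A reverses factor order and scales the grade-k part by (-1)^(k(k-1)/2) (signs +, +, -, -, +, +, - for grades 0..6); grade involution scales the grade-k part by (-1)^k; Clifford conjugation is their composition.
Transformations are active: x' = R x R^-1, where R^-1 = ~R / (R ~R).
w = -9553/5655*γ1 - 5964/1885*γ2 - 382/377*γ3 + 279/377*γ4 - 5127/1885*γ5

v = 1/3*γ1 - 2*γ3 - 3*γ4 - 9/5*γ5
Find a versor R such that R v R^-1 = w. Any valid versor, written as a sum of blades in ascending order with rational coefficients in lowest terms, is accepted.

Here q(v) = q(w) = -3629/225; the classical choice R = v + w = -2556/1885*γ1 - 5964/1885*γ2 - 1136/377*γ3 - 852/377*γ4 - 1704/377*γ5 then realises v -> w under the sandwich.
Answer: -2556/1885*γ1 - 5964/1885*γ2 - 1136/377*γ3 - 852/377*γ4 - 1704/377*γ5


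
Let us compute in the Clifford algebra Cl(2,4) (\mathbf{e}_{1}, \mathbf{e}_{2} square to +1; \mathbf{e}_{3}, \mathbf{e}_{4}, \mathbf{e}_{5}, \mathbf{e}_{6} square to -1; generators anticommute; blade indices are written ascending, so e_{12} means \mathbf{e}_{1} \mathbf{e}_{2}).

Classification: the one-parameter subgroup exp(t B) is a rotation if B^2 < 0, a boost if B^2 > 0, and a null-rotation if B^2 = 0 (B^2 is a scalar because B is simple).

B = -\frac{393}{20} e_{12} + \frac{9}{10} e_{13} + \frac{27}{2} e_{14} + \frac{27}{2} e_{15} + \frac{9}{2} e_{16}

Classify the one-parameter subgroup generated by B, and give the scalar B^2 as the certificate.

B^2 term by term: the squares give (-\frac{393}{20})^2*(e_{12})^2 + (\frac{9}{10})^2*(e_{13})^2 + (\frac{27}{2})^2*(e_{14})^2 + (\frac{27}{2})^2*(e_{15})^2 + (\frac{9}{2})^2*(e_{16})^2 = \frac{154449}{400}*(-1) + \frac{81}{100}*(+1) + \frac{729}{4}*(+1) + \frac{729}{4}*(+1) + \frac{81}{4}*(+1) = -\frac{9}{16} (each basis 2-blade squares to minus the product of its generators' squares); cross terms between blades sharing an index anticommute and cancel. So B^2 = -\frac{9}{16}.
Answer: rotation, certificate B^2 = -\frac{9}{16}. Why this suffices: the scalar -\frac{9}{16} survives any versor conjugation, so its sign alone determines the class however B is presented.


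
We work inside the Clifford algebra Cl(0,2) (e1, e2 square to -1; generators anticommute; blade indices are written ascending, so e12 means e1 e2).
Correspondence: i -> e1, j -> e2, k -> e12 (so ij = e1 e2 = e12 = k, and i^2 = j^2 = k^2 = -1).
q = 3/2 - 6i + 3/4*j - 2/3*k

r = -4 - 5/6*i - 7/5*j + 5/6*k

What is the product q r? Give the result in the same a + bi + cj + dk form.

In blades: q = 3/2 - 6*e1 + 3/4*e2 - 2/3*e12, r = -4 - 5/6*e1 - 7/5*e2 + 5/6*e12.
Distribute q over r term by term (generator squares from the signature, products reordered to ascending indices): (3/2)*r = -6 - 5/4*e1 - 21/10*e2 + 5/4*e12; (-6*e1)*r = -5 + 24*e1 + 5*e2 + 42/5*e12; (3/4*e2)*r = 21/20 + 5/8*e1 - 3*e2 + 5/8*e12; (-2/3*e12)*r = 5/9 - 14/15*e1 + 5/9*e2 + 8/3*e12.
Sum: -1691/180 + 2693/120*e1 + 41/90*e2 + 1553/120*e12; translating back through the correspondence:
Answer: -1691/180 + 2693/120*i + 41/90*j + 1553/120*k


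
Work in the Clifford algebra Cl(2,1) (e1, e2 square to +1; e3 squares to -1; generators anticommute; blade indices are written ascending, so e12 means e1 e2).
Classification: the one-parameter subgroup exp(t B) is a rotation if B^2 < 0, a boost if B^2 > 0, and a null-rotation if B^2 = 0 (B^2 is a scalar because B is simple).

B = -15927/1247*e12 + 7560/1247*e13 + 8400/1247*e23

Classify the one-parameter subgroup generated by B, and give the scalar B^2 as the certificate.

B^2 term by term: the squares give (-15927/1247)^2*(e12)^2 + (7560/1247)^2*(e13)^2 + (8400/1247)^2*(e23)^2 = 253669329/1555009*(-1) + 57153600/1555009*(+1) + 70560000/1555009*(+1) = -81 (each basis 2-blade squares to minus the product of its generators' squares); cross terms between blades sharing an index anticommute and cancel. So B^2 = -81.
Answer: rotation, certificate B^2 = -81. Key observation: B^2 = -81 is a conjugation invariant, so its sign decides the class regardless of the surface form of B.
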